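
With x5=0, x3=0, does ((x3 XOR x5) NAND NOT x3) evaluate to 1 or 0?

Substituting: ((0 XOR 0) NAND NOT 0)
= 1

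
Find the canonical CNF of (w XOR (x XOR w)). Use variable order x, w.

(x OR w) AND (x OR NOT w)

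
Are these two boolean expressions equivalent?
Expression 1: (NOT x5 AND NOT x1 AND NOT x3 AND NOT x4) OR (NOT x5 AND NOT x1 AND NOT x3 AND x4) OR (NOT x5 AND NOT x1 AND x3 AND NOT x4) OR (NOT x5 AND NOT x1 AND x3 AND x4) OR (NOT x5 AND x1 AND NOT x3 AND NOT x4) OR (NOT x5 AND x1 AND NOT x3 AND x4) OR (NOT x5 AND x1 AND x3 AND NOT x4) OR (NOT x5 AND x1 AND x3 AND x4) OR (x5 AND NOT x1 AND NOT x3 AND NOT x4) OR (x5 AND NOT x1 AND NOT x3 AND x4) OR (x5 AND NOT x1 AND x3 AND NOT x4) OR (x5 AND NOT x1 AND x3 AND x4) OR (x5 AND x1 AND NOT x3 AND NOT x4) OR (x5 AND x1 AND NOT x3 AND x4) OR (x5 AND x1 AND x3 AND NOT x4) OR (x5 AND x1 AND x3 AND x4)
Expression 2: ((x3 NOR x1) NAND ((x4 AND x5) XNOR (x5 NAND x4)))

Yes, they are equivalent — the two output columns agree on all 16 assignments:
x5 | x1 | x3 | x4 | Expression 1 | Expression 2
-----------------------------------------------
0 | 0 | 0 | 0 | 1 | 1
0 | 0 | 0 | 1 | 1 | 1
0 | 0 | 1 | 0 | 1 | 1
0 | 0 | 1 | 1 | 1 | 1
0 | 1 | 0 | 0 | 1 | 1
0 | 1 | 0 | 1 | 1 | 1
0 | 1 | 1 | 0 | 1 | 1
0 | 1 | 1 | 1 | 1 | 1
1 | 0 | 0 | 0 | 1 | 1
1 | 0 | 0 | 1 | 1 | 1
1 | 0 | 1 | 0 | 1 | 1
1 | 0 | 1 | 1 | 1 | 1
1 | 1 | 0 | 0 | 1 | 1
1 | 1 | 0 | 1 | 1 | 1
1 | 1 | 1 | 0 | 1 | 1
1 | 1 | 1 | 1 | 1 | 1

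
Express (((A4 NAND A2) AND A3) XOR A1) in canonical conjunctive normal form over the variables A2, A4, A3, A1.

(A2 OR A4 OR A3 OR A1) AND (A2 OR A4 OR NOT A3 OR NOT A1) AND (A2 OR NOT A4 OR A3 OR A1) AND (A2 OR NOT A4 OR NOT A3 OR NOT A1) AND (NOT A2 OR A4 OR A3 OR A1) AND (NOT A2 OR A4 OR NOT A3 OR NOT A1) AND (NOT A2 OR NOT A4 OR A3 OR A1) AND (NOT A2 OR NOT A4 OR NOT A3 OR A1)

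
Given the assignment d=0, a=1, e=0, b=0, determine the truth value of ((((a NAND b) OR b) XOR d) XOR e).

Substituting: ((((1 NAND 0) OR 0) XOR 0) XOR 0)
= 1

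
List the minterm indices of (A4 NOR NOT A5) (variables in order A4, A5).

Σm(1) = (NOT A4 AND A5)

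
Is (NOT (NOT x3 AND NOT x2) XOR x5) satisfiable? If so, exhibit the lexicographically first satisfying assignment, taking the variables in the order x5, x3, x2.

x5=0, x3=0, x2=1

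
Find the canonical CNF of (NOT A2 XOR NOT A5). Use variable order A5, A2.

(A5 OR A2) AND (NOT A5 OR NOT A2)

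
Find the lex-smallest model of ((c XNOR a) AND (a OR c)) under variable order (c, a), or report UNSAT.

c=1, a=1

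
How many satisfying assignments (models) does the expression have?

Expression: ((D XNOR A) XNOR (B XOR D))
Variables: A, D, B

Satisfying assignments: (0,0,1), (0,1,1), (1,0,0), (1,1,0)
Count: 4 out of 8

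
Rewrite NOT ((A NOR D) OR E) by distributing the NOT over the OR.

NOT (A NOR D) AND NOT E
De Morgan's: NOT(OR of terms) = AND of negations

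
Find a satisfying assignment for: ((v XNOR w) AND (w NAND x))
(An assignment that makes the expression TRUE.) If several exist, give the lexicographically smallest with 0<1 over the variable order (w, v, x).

w=0, v=0, x=0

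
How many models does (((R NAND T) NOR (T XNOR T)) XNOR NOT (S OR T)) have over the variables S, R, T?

Satisfying assignments: (0,0,1), (0,1,1), (1,0,0), (1,0,1), (1,1,0), (1,1,1)
Count: 6 out of 8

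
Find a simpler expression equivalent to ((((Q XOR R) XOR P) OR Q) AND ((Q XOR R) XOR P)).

By absorption (E AND (E OR v) = E):
= ((Q XOR R) XOR P)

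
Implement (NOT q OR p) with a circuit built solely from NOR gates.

(((q NOR q) NOR p) NOR ((q NOR q) NOR p))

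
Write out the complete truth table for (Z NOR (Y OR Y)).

Z | Y | Output
--------------
0 | 0 | 1
0 | 1 | 0
1 | 0 | 0
1 | 1 | 0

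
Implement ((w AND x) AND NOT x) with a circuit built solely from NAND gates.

((((w NAND x) NAND (w NAND x)) NAND (x NAND x)) NAND (((w NAND x) NAND (w NAND x)) NAND (x NAND x)))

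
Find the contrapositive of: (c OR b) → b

Contrapositive: NOT b → NOT (c OR b)
Note: A statement and its contrapositive are logically equivalent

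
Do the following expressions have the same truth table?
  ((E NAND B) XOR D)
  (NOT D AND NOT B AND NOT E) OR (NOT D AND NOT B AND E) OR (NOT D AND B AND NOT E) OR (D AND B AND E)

Yes, they are equivalent — the two output columns agree on all 8 assignments:
D | B | E | Expression 1 | Expression 2
---------------------------------------
0 | 0 | 0 | 1 | 1
0 | 0 | 1 | 1 | 1
0 | 1 | 0 | 1 | 1
0 | 1 | 1 | 0 | 0
1 | 0 | 0 | 0 | 0
1 | 0 | 1 | 0 | 0
1 | 1 | 0 | 0 | 0
1 | 1 | 1 | 1 | 1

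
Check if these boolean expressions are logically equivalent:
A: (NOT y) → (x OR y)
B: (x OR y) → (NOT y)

No, Converse is not equivalent to original (counterexample: y=0, x=0)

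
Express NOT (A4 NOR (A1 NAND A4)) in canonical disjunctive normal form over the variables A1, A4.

(NOT A1 AND NOT A4) OR (NOT A1 AND A4) OR (A1 AND NOT A4) OR (A1 AND A4)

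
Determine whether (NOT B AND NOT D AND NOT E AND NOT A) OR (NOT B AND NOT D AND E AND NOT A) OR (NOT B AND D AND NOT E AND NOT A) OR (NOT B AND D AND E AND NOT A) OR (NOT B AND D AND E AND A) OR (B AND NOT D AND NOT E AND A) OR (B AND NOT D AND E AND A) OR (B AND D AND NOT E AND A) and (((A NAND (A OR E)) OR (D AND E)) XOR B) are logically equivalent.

Yes, they are equivalent — the two output columns agree on all 16 assignments:
B | D | E | A | Expression 1 | Expression 2
-------------------------------------------
0 | 0 | 0 | 0 | 1 | 1
0 | 0 | 0 | 1 | 0 | 0
0 | 0 | 1 | 0 | 1 | 1
0 | 0 | 1 | 1 | 0 | 0
0 | 1 | 0 | 0 | 1 | 1
0 | 1 | 0 | 1 | 0 | 0
0 | 1 | 1 | 0 | 1 | 1
0 | 1 | 1 | 1 | 1 | 1
1 | 0 | 0 | 0 | 0 | 0
1 | 0 | 0 | 1 | 1 | 1
1 | 0 | 1 | 0 | 0 | 0
1 | 0 | 1 | 1 | 1 | 1
1 | 1 | 0 | 0 | 0 | 0
1 | 1 | 0 | 1 | 1 | 1
1 | 1 | 1 | 0 | 0 | 0
1 | 1 | 1 | 1 | 0 | 0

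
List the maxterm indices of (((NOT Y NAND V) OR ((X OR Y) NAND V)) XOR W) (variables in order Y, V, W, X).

ΠM(2, 3, 5, 6, 10, 11, 14, 15) = (Y OR V OR NOT W OR X) AND (Y OR V OR NOT W OR NOT X) AND (Y OR NOT V OR W OR NOT X) AND (Y OR NOT V OR NOT W OR X) AND (NOT Y OR V OR NOT W OR X) AND (NOT Y OR V OR NOT W OR NOT X) AND (NOT Y OR NOT V OR NOT W OR X) AND (NOT Y OR NOT V OR NOT W OR NOT X)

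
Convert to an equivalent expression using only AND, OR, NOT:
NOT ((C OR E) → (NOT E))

(C OR E) AND E
(Negated implication: NOT(A → B) = A AND NOT B)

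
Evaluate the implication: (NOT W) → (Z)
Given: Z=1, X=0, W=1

Antecedent (NOT W) = 0; consequent (Z) = 1.
0 → 1 = 1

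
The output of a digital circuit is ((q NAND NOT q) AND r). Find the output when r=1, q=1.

Substituting: ((1 NAND NOT 1) AND 1)
= 1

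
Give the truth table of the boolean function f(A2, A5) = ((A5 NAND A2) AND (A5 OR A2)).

A2 | A5 | Output
----------------
0 | 0 | 0
0 | 1 | 1
1 | 0 | 1
1 | 1 | 0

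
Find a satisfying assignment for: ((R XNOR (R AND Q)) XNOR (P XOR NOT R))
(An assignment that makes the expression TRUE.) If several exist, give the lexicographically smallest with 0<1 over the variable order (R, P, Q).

R=0, P=0, Q=0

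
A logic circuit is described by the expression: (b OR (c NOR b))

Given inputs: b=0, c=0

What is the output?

Substituting: (0 OR (0 NOR 0))
= 1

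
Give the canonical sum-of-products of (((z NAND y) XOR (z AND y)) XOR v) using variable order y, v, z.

Σm(0, 1, 4, 5) = (NOT y AND NOT v AND NOT z) OR (NOT y AND NOT v AND z) OR (y AND NOT v AND NOT z) OR (y AND NOT v AND z)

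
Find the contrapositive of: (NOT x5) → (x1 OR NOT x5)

Contrapositive: NOT (x1 OR NOT x5) → x5
Note: A statement and its contrapositive are logically equivalent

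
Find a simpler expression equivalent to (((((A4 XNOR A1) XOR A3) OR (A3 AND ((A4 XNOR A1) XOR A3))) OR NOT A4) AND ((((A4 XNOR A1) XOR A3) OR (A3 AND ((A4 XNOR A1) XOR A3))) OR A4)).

By distribution ((E OR v) AND (E OR NOT v) = E) then absorption (E OR (E AND v) = E):
= ((A4 XNOR A1) XOR A3)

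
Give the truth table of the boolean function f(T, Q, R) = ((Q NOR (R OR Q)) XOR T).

T | Q | R | Output
------------------
0 | 0 | 0 | 1
0 | 0 | 1 | 0
0 | 1 | 0 | 0
0 | 1 | 1 | 0
1 | 0 | 0 | 0
1 | 0 | 1 | 1
1 | 1 | 0 | 1
1 | 1 | 1 | 1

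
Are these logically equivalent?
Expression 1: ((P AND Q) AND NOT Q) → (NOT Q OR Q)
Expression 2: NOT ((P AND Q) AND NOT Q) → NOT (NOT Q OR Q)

No, Inverse is not equivalent to original (counterexample: S=0, P=0, Q=0)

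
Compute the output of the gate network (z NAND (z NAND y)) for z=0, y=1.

Substituting: (0 NAND (0 NAND 1))
= 1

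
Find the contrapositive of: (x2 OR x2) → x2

Contrapositive: NOT x2 → NOT (x2 OR x2)
Note: A statement and its contrapositive are logically equivalent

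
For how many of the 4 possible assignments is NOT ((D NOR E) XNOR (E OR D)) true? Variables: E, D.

Satisfying assignments: (0,0), (0,1), (1,0), (1,1)
Count: 4 out of 4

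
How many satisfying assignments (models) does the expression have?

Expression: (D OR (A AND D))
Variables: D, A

Satisfying assignments: (1,0), (1,1)
Count: 2 out of 4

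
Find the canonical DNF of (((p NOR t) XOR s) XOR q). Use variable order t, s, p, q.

(NOT t AND NOT s AND NOT p AND NOT q) OR (NOT t AND NOT s AND p AND q) OR (NOT t AND s AND NOT p AND q) OR (NOT t AND s AND p AND NOT q) OR (t AND NOT s AND NOT p AND q) OR (t AND NOT s AND p AND q) OR (t AND s AND NOT p AND NOT q) OR (t AND s AND p AND NOT q)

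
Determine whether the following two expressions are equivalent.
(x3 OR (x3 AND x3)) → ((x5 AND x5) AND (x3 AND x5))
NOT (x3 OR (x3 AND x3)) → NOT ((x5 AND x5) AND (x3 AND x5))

No, Inverse is not equivalent to original (counterexample: x5=0, x3=1)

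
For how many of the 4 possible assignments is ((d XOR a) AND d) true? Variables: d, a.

Satisfying assignments: (1,0)
Count: 1 out of 4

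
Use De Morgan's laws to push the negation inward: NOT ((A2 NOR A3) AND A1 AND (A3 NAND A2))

NOT (A2 NOR A3) OR NOT A1 OR NOT (A3 NAND A2)
De Morgan's: NOT(AND of terms) = OR of negations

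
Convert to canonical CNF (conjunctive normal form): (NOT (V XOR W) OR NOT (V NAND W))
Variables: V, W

(V OR NOT W) AND (NOT V OR W)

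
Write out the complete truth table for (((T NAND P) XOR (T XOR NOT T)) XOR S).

P | T | S | Output
------------------
0 | 0 | 0 | 0
0 | 0 | 1 | 1
0 | 1 | 0 | 0
0 | 1 | 1 | 1
1 | 0 | 0 | 0
1 | 0 | 1 | 1
1 | 1 | 0 | 1
1 | 1 | 1 | 0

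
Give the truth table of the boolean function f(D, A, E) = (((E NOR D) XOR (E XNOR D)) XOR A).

D | A | E | Output
------------------
0 | 0 | 0 | 0
0 | 0 | 1 | 0
0 | 1 | 0 | 1
0 | 1 | 1 | 1
1 | 0 | 0 | 0
1 | 0 | 1 | 1
1 | 1 | 0 | 1
1 | 1 | 1 | 0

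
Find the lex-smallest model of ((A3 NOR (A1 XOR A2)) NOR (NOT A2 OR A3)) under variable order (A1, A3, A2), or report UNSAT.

A1=0, A3=0, A2=1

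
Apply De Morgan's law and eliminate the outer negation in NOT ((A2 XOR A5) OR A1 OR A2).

NOT (A2 XOR A5) AND NOT A1 AND NOT A2
De Morgan's: NOT(OR of terms) = AND of negations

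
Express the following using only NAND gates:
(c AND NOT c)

((c NAND (c NAND c)) NAND (c NAND (c NAND c)))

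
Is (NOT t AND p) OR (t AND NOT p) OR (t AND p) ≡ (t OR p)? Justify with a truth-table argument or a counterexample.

Yes, they are equivalent — the two output columns agree on all 4 assignments:
t | p | Expression 1 | Expression 2
-----------------------------------
0 | 0 | 0 | 0
0 | 1 | 1 | 1
1 | 0 | 1 | 1
1 | 1 | 1 | 1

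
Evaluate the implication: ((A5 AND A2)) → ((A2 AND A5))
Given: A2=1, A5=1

Antecedent ((A5 AND A2)) = 1; consequent ((A2 AND A5)) = 1.
1 → 1 = 1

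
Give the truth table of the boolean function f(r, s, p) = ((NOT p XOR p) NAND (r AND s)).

r | s | p | Output
------------------
0 | 0 | 0 | 1
0 | 0 | 1 | 1
0 | 1 | 0 | 1
0 | 1 | 1 | 1
1 | 0 | 0 | 1
1 | 0 | 1 | 1
1 | 1 | 0 | 0
1 | 1 | 1 | 0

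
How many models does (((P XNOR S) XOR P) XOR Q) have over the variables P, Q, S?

Satisfying assignments: (0,0,0), (0,1,1), (1,0,0), (1,1,1)
Count: 4 out of 8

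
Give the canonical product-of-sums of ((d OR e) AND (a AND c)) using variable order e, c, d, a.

ΠM(0, 1, 2, 3, 4, 5, 6, 8, 9, 10, 11, 12, 14) = (e OR c OR d OR a) AND (e OR c OR d OR NOT a) AND (e OR c OR NOT d OR a) AND (e OR c OR NOT d OR NOT a) AND (e OR NOT c OR d OR a) AND (e OR NOT c OR d OR NOT a) AND (e OR NOT c OR NOT d OR a) AND (NOT e OR c OR d OR a) AND (NOT e OR c OR d OR NOT a) AND (NOT e OR c OR NOT d OR a) AND (NOT e OR c OR NOT d OR NOT a) AND (NOT e OR NOT c OR d OR a) AND (NOT e OR NOT c OR NOT d OR a)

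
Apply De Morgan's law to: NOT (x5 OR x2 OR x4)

NOT x5 AND NOT x2 AND NOT x4
De Morgan's: NOT(OR of terms) = AND of negations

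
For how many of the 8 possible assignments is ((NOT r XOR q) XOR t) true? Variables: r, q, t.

Satisfying assignments: (0,0,0), (0,1,1), (1,0,1), (1,1,0)
Count: 4 out of 8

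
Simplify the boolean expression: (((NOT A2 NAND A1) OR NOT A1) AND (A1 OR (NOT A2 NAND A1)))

By distribution ((E OR v) AND (E OR NOT v) = E):
= (NOT A2 NAND A1)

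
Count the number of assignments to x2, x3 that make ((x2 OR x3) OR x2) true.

Satisfying assignments: (0,1), (1,0), (1,1)
Count: 3 out of 4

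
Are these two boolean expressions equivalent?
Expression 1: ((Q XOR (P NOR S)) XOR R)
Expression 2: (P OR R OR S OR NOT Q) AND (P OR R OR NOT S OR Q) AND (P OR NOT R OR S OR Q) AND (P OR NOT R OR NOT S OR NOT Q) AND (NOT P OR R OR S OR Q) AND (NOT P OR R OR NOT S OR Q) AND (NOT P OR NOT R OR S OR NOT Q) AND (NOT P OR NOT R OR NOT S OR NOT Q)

Yes, they are equivalent — the two output columns agree on all 16 assignments:
P | R | S | Q | Expression 1 | Expression 2
-------------------------------------------
0 | 0 | 0 | 0 | 1 | 1
0 | 0 | 0 | 1 | 0 | 0
0 | 0 | 1 | 0 | 0 | 0
0 | 0 | 1 | 1 | 1 | 1
0 | 1 | 0 | 0 | 0 | 0
0 | 1 | 0 | 1 | 1 | 1
0 | 1 | 1 | 0 | 1 | 1
0 | 1 | 1 | 1 | 0 | 0
1 | 0 | 0 | 0 | 0 | 0
1 | 0 | 0 | 1 | 1 | 1
1 | 0 | 1 | 0 | 0 | 0
1 | 0 | 1 | 1 | 1 | 1
1 | 1 | 0 | 0 | 1 | 1
1 | 1 | 0 | 1 | 0 | 0
1 | 1 | 1 | 0 | 1 | 1
1 | 1 | 1 | 1 | 0 | 0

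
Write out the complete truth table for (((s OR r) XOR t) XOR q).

s | r | t | q | Output
----------------------
0 | 0 | 0 | 0 | 0
0 | 0 | 0 | 1 | 1
0 | 0 | 1 | 0 | 1
0 | 0 | 1 | 1 | 0
0 | 1 | 0 | 0 | 1
0 | 1 | 0 | 1 | 0
0 | 1 | 1 | 0 | 0
0 | 1 | 1 | 1 | 1
1 | 0 | 0 | 0 | 1
1 | 0 | 0 | 1 | 0
1 | 0 | 1 | 0 | 0
1 | 0 | 1 | 1 | 1
1 | 1 | 0 | 0 | 1
1 | 1 | 0 | 1 | 0
1 | 1 | 1 | 0 | 0
1 | 1 | 1 | 1 | 1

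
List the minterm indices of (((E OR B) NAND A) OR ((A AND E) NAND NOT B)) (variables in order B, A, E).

Σm(0, 1, 2, 4, 5, 6, 7) = (NOT B AND NOT A AND NOT E) OR (NOT B AND NOT A AND E) OR (NOT B AND A AND NOT E) OR (B AND NOT A AND NOT E) OR (B AND NOT A AND E) OR (B AND A AND NOT E) OR (B AND A AND E)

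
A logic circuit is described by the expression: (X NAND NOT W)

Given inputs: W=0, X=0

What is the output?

Substituting: (0 NAND NOT 0)
= 1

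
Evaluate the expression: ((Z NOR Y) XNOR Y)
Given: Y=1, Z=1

Substituting: ((1 NOR 1) XNOR 1)
= 0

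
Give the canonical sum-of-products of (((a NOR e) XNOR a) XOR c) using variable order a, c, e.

Σm(1, 2, 6, 7) = (NOT a AND NOT c AND e) OR (NOT a AND c AND NOT e) OR (a AND c AND NOT e) OR (a AND c AND e)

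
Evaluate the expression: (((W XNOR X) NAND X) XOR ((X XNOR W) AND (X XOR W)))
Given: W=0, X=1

Substituting: (((0 XNOR 1) NAND 1) XOR ((1 XNOR 0) AND (1 XOR 0)))
= 1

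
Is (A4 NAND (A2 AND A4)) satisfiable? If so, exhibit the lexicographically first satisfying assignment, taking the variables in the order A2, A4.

A2=0, A4=0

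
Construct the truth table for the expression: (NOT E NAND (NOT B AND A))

B | E | A | Output
------------------
0 | 0 | 0 | 1
0 | 0 | 1 | 0
0 | 1 | 0 | 1
0 | 1 | 1 | 1
1 | 0 | 0 | 1
1 | 0 | 1 | 1
1 | 1 | 0 | 1
1 | 1 | 1 | 1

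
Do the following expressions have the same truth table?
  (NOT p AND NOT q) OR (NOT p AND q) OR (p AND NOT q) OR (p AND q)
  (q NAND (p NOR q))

Yes, they are equivalent — the two output columns agree on all 4 assignments:
p | q | Expression 1 | Expression 2
-----------------------------------
0 | 0 | 1 | 1
0 | 1 | 1 | 1
1 | 0 | 1 | 1
1 | 1 | 1 | 1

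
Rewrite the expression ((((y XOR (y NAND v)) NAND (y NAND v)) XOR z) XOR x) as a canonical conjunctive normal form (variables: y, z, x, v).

(y OR z OR x OR v) AND (y OR z OR x OR NOT v) AND (y OR NOT z OR NOT x OR v) AND (y OR NOT z OR NOT x OR NOT v) AND (NOT y OR z OR NOT x OR v) AND (NOT y OR z OR NOT x OR NOT v) AND (NOT y OR NOT z OR x OR v) AND (NOT y OR NOT z OR x OR NOT v)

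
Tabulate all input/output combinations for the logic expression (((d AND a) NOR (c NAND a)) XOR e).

e | d | c | a | Output
----------------------
0 | 0 | 0 | 0 | 0
0 | 0 | 0 | 1 | 0
0 | 0 | 1 | 0 | 0
0 | 0 | 1 | 1 | 1
0 | 1 | 0 | 0 | 0
0 | 1 | 0 | 1 | 0
0 | 1 | 1 | 0 | 0
0 | 1 | 1 | 1 | 0
1 | 0 | 0 | 0 | 1
1 | 0 | 0 | 1 | 1
1 | 0 | 1 | 0 | 1
1 | 0 | 1 | 1 | 0
1 | 1 | 0 | 0 | 1
1 | 1 | 0 | 1 | 1
1 | 1 | 1 | 0 | 1
1 | 1 | 1 | 1 | 1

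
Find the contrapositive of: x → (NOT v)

Contrapositive: v → NOT x
Note: A statement and its contrapositive are logically equivalent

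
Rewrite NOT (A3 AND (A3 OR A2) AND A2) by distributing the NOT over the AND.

NOT A3 OR NOT (A3 OR A2) OR NOT A2
De Morgan's: NOT(AND of terms) = OR of negations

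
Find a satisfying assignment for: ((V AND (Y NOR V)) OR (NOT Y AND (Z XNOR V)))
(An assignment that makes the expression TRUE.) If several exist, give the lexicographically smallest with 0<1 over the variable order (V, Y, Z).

V=0, Y=0, Z=0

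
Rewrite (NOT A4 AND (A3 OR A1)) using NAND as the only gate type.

(((A4 NAND A4) NAND ((A3 NAND A3) NAND (A1 NAND A1))) NAND ((A4 NAND A4) NAND ((A3 NAND A3) NAND (A1 NAND A1))))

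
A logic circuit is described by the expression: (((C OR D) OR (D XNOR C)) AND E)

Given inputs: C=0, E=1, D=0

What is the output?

Substituting: (((0 OR 0) OR (0 XNOR 0)) AND 1)
= 1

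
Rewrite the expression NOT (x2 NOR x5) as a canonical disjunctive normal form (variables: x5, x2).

(NOT x5 AND x2) OR (x5 AND NOT x2) OR (x5 AND x2)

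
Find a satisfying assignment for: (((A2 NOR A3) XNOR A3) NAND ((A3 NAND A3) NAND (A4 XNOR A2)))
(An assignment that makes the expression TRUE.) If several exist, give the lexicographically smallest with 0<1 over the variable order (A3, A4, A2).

A3=0, A4=0, A2=0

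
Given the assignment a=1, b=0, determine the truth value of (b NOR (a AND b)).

Substituting: (0 NOR (1 AND 0))
= 1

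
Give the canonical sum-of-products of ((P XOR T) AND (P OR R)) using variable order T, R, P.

Σm(1, 3, 6) = (NOT T AND NOT R AND P) OR (NOT T AND R AND P) OR (T AND R AND NOT P)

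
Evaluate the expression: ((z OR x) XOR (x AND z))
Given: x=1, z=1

Substituting: ((1 OR 1) XOR (1 AND 1))
= 0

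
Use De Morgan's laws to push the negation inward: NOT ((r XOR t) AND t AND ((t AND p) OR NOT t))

NOT (r XOR t) OR NOT t OR NOT ((t AND p) OR NOT t)
De Morgan's: NOT(AND of terms) = OR of negations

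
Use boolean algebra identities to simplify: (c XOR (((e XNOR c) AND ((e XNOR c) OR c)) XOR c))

By XOR self-cancellation ((E XOR v) XOR v = E) then absorption (E AND (E OR v) = E):
= (e XNOR c)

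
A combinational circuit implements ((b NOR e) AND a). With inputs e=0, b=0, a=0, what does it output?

Substituting: ((0 NOR 0) AND 0)
= 0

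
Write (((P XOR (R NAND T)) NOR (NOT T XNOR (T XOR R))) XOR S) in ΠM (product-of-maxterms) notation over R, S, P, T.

ΠM(0, 1, 6, 7, 8, 9, 10, 11) = (R OR S OR P OR T) AND (R OR S OR P OR NOT T) AND (R OR NOT S OR NOT P OR T) AND (R OR NOT S OR NOT P OR NOT T) AND (NOT R OR S OR P OR T) AND (NOT R OR S OR P OR NOT T) AND (NOT R OR S OR NOT P OR T) AND (NOT R OR S OR NOT P OR NOT T)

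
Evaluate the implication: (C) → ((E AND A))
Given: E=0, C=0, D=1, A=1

Antecedent (C) = 0; consequent ((E AND A)) = 0.
0 → 0 = 1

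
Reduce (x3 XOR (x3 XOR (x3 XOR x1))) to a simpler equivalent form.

By XOR self-cancellation ((E XOR v) XOR v = E):
= (x3 XOR x1)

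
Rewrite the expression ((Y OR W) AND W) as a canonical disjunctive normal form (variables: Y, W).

(NOT Y AND W) OR (Y AND W)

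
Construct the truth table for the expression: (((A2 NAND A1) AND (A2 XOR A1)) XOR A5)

A2 | A5 | A1 | Output
---------------------
0 | 0 | 0 | 0
0 | 0 | 1 | 1
0 | 1 | 0 | 1
0 | 1 | 1 | 0
1 | 0 | 0 | 1
1 | 0 | 1 | 0
1 | 1 | 0 | 0
1 | 1 | 1 | 1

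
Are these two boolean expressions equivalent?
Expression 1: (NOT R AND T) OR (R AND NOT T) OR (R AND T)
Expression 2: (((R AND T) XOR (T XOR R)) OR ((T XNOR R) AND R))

Yes, they are equivalent — the two output columns agree on all 4 assignments:
R | T | Expression 1 | Expression 2
-----------------------------------
0 | 0 | 0 | 0
0 | 1 | 1 | 1
1 | 0 | 1 | 1
1 | 1 | 1 | 1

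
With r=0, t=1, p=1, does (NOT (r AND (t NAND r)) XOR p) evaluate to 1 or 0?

Substituting: (NOT (0 AND (1 NAND 0)) XOR 1)
= 0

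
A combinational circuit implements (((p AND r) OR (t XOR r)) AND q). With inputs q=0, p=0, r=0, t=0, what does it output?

Substituting: (((0 AND 0) OR (0 XOR 0)) AND 0)
= 0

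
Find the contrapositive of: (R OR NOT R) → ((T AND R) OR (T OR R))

Contrapositive: NOT ((T AND R) OR (T OR R)) → NOT (R OR NOT R)
Note: A statement and its contrapositive are logically equivalent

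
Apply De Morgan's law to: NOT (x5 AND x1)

NOT x5 OR NOT x1
De Morgan's: NOT(AND of terms) = OR of negations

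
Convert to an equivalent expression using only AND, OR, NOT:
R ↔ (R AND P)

(R AND (R AND P)) OR (NOT R AND NOT (R AND P))
(Biconditional = both true or both false)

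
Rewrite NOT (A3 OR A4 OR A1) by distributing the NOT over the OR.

NOT A3 AND NOT A4 AND NOT A1
De Morgan's: NOT(OR of terms) = AND of negations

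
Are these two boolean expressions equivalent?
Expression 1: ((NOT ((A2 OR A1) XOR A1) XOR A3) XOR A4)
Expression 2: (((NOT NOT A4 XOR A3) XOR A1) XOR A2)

No. Counterexample: with A3=0, A4=0, A1=0, A2=0, Expression 1 = 1 but Expression 2 = 0.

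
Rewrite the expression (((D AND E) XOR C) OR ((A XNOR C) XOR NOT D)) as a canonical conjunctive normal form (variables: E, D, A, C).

(E OR D OR A OR C) AND (E OR NOT D OR NOT A OR C) AND (NOT E OR D OR A OR C) AND (NOT E OR NOT D OR A OR NOT C)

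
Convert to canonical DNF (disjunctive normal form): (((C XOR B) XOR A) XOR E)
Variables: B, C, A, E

(NOT B AND NOT C AND NOT A AND E) OR (NOT B AND NOT C AND A AND NOT E) OR (NOT B AND C AND NOT A AND NOT E) OR (NOT B AND C AND A AND E) OR (B AND NOT C AND NOT A AND NOT E) OR (B AND NOT C AND A AND E) OR (B AND C AND NOT A AND E) OR (B AND C AND A AND NOT E)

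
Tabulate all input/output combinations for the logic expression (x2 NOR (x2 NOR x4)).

x4 | x2 | Output
----------------
0 | 0 | 0
0 | 1 | 0
1 | 0 | 1
1 | 1 | 0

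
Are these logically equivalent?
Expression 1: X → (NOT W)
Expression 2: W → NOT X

Yes, Contrapositive is always equivalent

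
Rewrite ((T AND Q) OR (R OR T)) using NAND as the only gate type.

((((T NAND Q) NAND (T NAND Q)) NAND ((T NAND Q) NAND (T NAND Q))) NAND (((R NAND R) NAND (T NAND T)) NAND ((R NAND R) NAND (T NAND T))))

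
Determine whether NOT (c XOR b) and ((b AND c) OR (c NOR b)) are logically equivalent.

Yes, they are equivalent — the two output columns agree on all 4 assignments:
b | c | Expression 1 | Expression 2
-----------------------------------
0 | 0 | 1 | 1
0 | 1 | 0 | 0
1 | 0 | 0 | 0
1 | 1 | 1 | 1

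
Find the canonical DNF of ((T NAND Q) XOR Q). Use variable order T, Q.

(NOT T AND NOT Q) OR (T AND NOT Q) OR (T AND Q)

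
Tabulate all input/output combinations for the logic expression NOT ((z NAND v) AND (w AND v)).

v | w | z | Output
------------------
0 | 0 | 0 | 1
0 | 0 | 1 | 1
0 | 1 | 0 | 1
0 | 1 | 1 | 1
1 | 0 | 0 | 1
1 | 0 | 1 | 1
1 | 1 | 0 | 0
1 | 1 | 1 | 1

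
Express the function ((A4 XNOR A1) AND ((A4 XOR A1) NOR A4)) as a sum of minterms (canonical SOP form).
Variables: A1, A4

Σm(0) = (NOT A1 AND NOT A4)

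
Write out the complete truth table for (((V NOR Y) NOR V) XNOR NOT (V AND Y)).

V | Y | Output
--------------
0 | 0 | 0
0 | 1 | 1
1 | 0 | 0
1 | 1 | 1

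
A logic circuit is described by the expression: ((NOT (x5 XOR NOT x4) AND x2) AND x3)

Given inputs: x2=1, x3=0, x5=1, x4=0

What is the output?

Substituting: ((NOT (1 XOR NOT 0) AND 1) AND 0)
= 0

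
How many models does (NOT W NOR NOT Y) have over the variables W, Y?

Satisfying assignments: (1,1)
Count: 1 out of 4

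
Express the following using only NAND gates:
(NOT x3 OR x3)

(((x3 NAND x3) NAND (x3 NAND x3)) NAND (x3 NAND x3))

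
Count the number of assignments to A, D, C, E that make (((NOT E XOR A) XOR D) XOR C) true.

Satisfying assignments: (0,0,0,0), (0,0,1,1), (0,1,0,1), (0,1,1,0), (1,0,0,1), (1,0,1,0), (1,1,0,0), (1,1,1,1)
Count: 8 out of 16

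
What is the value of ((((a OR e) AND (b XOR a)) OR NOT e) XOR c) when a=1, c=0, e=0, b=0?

Substituting: ((((1 OR 0) AND (0 XOR 1)) OR NOT 0) XOR 0)
= 1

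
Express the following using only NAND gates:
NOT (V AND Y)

(((V NAND Y) NAND (V NAND Y)) NAND ((V NAND Y) NAND (V NAND Y)))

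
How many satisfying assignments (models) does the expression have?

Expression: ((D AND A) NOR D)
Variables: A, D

Satisfying assignments: (0,0), (1,0)
Count: 2 out of 4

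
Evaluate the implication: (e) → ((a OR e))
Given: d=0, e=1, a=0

Antecedent (e) = 1; consequent ((a OR e)) = 1.
1 → 1 = 1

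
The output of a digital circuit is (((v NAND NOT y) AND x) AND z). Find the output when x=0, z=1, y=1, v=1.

Substituting: (((1 NAND NOT 1) AND 0) AND 1)
= 0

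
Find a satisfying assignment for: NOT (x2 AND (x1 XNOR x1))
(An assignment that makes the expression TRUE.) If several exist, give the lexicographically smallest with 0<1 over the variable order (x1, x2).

x1=0, x2=0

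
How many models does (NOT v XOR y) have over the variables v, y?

Satisfying assignments: (0,0), (1,1)
Count: 2 out of 4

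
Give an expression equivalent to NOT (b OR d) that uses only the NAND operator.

(((b NAND b) NAND (d NAND d)) NAND ((b NAND b) NAND (d NAND d)))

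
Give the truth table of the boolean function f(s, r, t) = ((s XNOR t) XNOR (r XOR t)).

s | r | t | Output
------------------
0 | 0 | 0 | 0
0 | 0 | 1 | 0
0 | 1 | 0 | 1
0 | 1 | 1 | 1
1 | 0 | 0 | 1
1 | 0 | 1 | 1
1 | 1 | 0 | 0
1 | 1 | 1 | 0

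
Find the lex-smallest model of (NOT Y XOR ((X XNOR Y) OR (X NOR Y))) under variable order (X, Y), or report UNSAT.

X=1, Y=0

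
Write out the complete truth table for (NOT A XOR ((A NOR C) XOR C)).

A | C | Output
--------------
0 | 0 | 0
0 | 1 | 0
1 | 0 | 0
1 | 1 | 1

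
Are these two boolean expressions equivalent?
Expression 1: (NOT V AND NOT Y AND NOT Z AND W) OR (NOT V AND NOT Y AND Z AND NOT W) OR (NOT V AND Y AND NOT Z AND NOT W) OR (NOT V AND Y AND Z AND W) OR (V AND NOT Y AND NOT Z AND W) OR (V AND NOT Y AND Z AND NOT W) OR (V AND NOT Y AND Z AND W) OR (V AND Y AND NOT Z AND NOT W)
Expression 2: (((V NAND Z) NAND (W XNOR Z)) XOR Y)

Yes, they are equivalent — the two output columns agree on all 16 assignments:
V | Y | Z | W | Expression 1 | Expression 2
-------------------------------------------
0 | 0 | 0 | 0 | 0 | 0
0 | 0 | 0 | 1 | 1 | 1
0 | 0 | 1 | 0 | 1 | 1
0 | 0 | 1 | 1 | 0 | 0
0 | 1 | 0 | 0 | 1 | 1
0 | 1 | 0 | 1 | 0 | 0
0 | 1 | 1 | 0 | 0 | 0
0 | 1 | 1 | 1 | 1 | 1
1 | 0 | 0 | 0 | 0 | 0
1 | 0 | 0 | 1 | 1 | 1
1 | 0 | 1 | 0 | 1 | 1
1 | 0 | 1 | 1 | 1 | 1
1 | 1 | 0 | 0 | 1 | 1
1 | 1 | 0 | 1 | 0 | 0
1 | 1 | 1 | 0 | 0 | 0
1 | 1 | 1 | 1 | 0 | 0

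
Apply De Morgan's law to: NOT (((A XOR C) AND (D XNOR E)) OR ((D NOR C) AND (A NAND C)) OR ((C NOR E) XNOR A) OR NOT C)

NOT ((A XOR C) AND (D XNOR E)) AND NOT ((D NOR C) AND (A NAND C)) AND NOT ((C NOR E) XNOR A) AND C
De Morgan's: NOT(OR of terms) = AND of negations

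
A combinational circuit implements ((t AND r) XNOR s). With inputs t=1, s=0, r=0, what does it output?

Substituting: ((1 AND 0) XNOR 0)
= 1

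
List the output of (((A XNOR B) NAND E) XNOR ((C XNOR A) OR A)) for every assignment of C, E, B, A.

C | E | B | A | Output
----------------------
0 | 0 | 0 | 0 | 1
0 | 0 | 0 | 1 | 1
0 | 0 | 1 | 0 | 1
0 | 0 | 1 | 1 | 1
0 | 1 | 0 | 0 | 0
0 | 1 | 0 | 1 | 1
0 | 1 | 1 | 0 | 1
0 | 1 | 1 | 1 | 0
1 | 0 | 0 | 0 | 0
1 | 0 | 0 | 1 | 1
1 | 0 | 1 | 0 | 0
1 | 0 | 1 | 1 | 1
1 | 1 | 0 | 0 | 1
1 | 1 | 0 | 1 | 1
1 | 1 | 1 | 0 | 0
1 | 1 | 1 | 1 | 0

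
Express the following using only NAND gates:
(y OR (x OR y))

((y NAND y) NAND (((x NAND x) NAND (y NAND y)) NAND ((x NAND x) NAND (y NAND y))))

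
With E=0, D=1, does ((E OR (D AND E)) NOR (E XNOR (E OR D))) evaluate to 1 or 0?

Substituting: ((0 OR (1 AND 0)) NOR (0 XNOR (0 OR 1)))
= 1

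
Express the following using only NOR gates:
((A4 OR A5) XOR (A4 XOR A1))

((((((A4 NOR A5) NOR (A4 NOR A5)) NOR ((((A4 NOR A1) NOR (A4 NOR A1)) NOR ((A4 NOR A1) NOR (A4 NOR A1))) NOR ((((A4 NOR A4) NOR (A1 NOR A1)) NOR ((A4 NOR A4) NOR (A1 NOR A1))) NOR (((A4 NOR A4) NOR (A1 NOR A1)) NOR ((A4 NOR A4) NOR (A1 NOR A1)))))) NOR (((A4 NOR A5) NOR (A4 NOR A5)) NOR ((((A4 NOR A1) NOR (A4 NOR A1)) NOR ((A4 NOR A1) NOR (A4 NOR A1))) NOR ((((A4 NOR A4) NOR (A1 NOR A1)) NOR ((A4 NOR A4) NOR (A1 NOR A1))) NOR (((A4 NOR A4) NOR (A1 NOR A1)) NOR ((A4 NOR A4) NOR (A1 NOR A1))))))) NOR ((((A4 NOR A5) NOR (A4 NOR A5)) NOR ((((A4 NOR A1) NOR (A4 NOR A1)) NOR ((A4 NOR A1) NOR (A4 NOR A1))) NOR ((((A4 NOR A4) NOR (A1 NOR A1)) NOR ((A4 NOR A4) NOR (A1 NOR A1))) NOR (((A4 NOR A4) NOR (A1 NOR A1)) NOR ((A4 NOR A4) NOR (A1 NOR A1)))))) NOR (((A4 NOR A5) NOR (A4 NOR A5)) NOR ((((A4 NOR A1) NOR (A4 NOR A1)) NOR ((A4 NOR A1) NOR (A4 NOR A1))) NOR ((((A4 NOR A4) NOR (A1 NOR A1)) NOR ((A4 NOR A4) NOR (A1 NOR A1))) NOR (((A4 NOR A4) NOR (A1 NOR A1)) NOR ((A4 NOR A4) NOR (A1 NOR A1)))))))) NOR ((((((A4 NOR A5) NOR (A4 NOR A5)) NOR ((A4 NOR A5) NOR (A4 NOR A5))) NOR (((((A4 NOR A1) NOR (A4 NOR A1)) NOR ((A4 NOR A1) NOR (A4 NOR A1))) NOR ((((A4 NOR A4) NOR (A1 NOR A1)) NOR ((A4 NOR A4) NOR (A1 NOR A1))) NOR (((A4 NOR A4) NOR (A1 NOR A1)) NOR ((A4 NOR A4) NOR (A1 NOR A1))))) NOR ((((A4 NOR A1) NOR (A4 NOR A1)) NOR ((A4 NOR A1) NOR (A4 NOR A1))) NOR ((((A4 NOR A4) NOR (A1 NOR A1)) NOR ((A4 NOR A4) NOR (A1 NOR A1))) NOR (((A4 NOR A4) NOR (A1 NOR A1)) NOR ((A4 NOR A4) NOR (A1 NOR A1))))))) NOR ((((A4 NOR A5) NOR (A4 NOR A5)) NOR ((A4 NOR A5) NOR (A4 NOR A5))) NOR (((((A4 NOR A1) NOR (A4 NOR A1)) NOR ((A4 NOR A1) NOR (A4 NOR A1))) NOR ((((A4 NOR A4) NOR (A1 NOR A1)) NOR ((A4 NOR A4) NOR (A1 NOR A1))) NOR (((A4 NOR A4) NOR (A1 NOR A1)) NOR ((A4 NOR A4) NOR (A1 NOR A1))))) NOR ((((A4 NOR A1) NOR (A4 NOR A1)) NOR ((A4 NOR A1) NOR (A4 NOR A1))) NOR ((((A4 NOR A4) NOR (A1 NOR A1)) NOR ((A4 NOR A4) NOR (A1 NOR A1))) NOR (((A4 NOR A4) NOR (A1 NOR A1)) NOR ((A4 NOR A4) NOR (A1 NOR A1)))))))) NOR (((((A4 NOR A5) NOR (A4 NOR A5)) NOR ((A4 NOR A5) NOR (A4 NOR A5))) NOR (((((A4 NOR A1) NOR (A4 NOR A1)) NOR ((A4 NOR A1) NOR (A4 NOR A1))) NOR ((((A4 NOR A4) NOR (A1 NOR A1)) NOR ((A4 NOR A4) NOR (A1 NOR A1))) NOR (((A4 NOR A4) NOR (A1 NOR A1)) NOR ((A4 NOR A4) NOR (A1 NOR A1))))) NOR ((((A4 NOR A1) NOR (A4 NOR A1)) NOR ((A4 NOR A1) NOR (A4 NOR A1))) NOR ((((A4 NOR A4) NOR (A1 NOR A1)) NOR ((A4 NOR A4) NOR (A1 NOR A1))) NOR (((A4 NOR A4) NOR (A1 NOR A1)) NOR ((A4 NOR A4) NOR (A1 NOR A1))))))) NOR ((((A4 NOR A5) NOR (A4 NOR A5)) NOR ((A4 NOR A5) NOR (A4 NOR A5))) NOR (((((A4 NOR A1) NOR (A4 NOR A1)) NOR ((A4 NOR A1) NOR (A4 NOR A1))) NOR ((((A4 NOR A4) NOR (A1 NOR A1)) NOR ((A4 NOR A4) NOR (A1 NOR A1))) NOR (((A4 NOR A4) NOR (A1 NOR A1)) NOR ((A4 NOR A4) NOR (A1 NOR A1))))) NOR ((((A4 NOR A1) NOR (A4 NOR A1)) NOR ((A4 NOR A1) NOR (A4 NOR A1))) NOR ((((A4 NOR A4) NOR (A1 NOR A1)) NOR ((A4 NOR A4) NOR (A1 NOR A1))) NOR (((A4 NOR A4) NOR (A1 NOR A1)) NOR ((A4 NOR A4) NOR (A1 NOR A1))))))))))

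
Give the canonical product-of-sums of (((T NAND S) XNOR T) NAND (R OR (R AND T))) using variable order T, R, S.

ΠM(6) = (NOT T OR NOT R OR S)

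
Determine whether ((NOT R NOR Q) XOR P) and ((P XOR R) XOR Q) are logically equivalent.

No. Counterexample: with P=0, R=0, Q=1, Expression 1 = 0 but Expression 2 = 1.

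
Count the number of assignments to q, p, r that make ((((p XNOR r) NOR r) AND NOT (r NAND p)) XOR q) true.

Satisfying assignments: (1,0,0), (1,0,1), (1,1,0), (1,1,1)
Count: 4 out of 8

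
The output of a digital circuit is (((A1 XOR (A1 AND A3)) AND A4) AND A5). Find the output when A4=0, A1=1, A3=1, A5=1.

Substituting: (((1 XOR (1 AND 1)) AND 0) AND 1)
= 0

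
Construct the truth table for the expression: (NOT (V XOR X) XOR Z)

Z | V | X | Output
------------------
0 | 0 | 0 | 1
0 | 0 | 1 | 0
0 | 1 | 0 | 0
0 | 1 | 1 | 1
1 | 0 | 0 | 0
1 | 0 | 1 | 1
1 | 1 | 0 | 1
1 | 1 | 1 | 0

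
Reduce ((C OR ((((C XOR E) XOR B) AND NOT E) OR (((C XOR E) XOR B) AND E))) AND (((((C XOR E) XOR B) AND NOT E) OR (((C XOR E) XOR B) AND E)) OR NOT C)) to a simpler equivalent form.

By distribution ((E OR v) AND (E OR NOT v) = E) then distribution ((E AND v) OR (E AND NOT v) = E):
= ((C XOR E) XOR B)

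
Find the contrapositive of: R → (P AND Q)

Contrapositive: NOT (P AND Q) → NOT R
Note: A statement and its contrapositive are logically equivalent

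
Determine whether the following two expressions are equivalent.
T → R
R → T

No, Converse is not equivalent to original (counterexample: R=0, T=1)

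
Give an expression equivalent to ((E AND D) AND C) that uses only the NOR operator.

((((E NOR E) NOR (D NOR D)) NOR ((E NOR E) NOR (D NOR D))) NOR (C NOR C))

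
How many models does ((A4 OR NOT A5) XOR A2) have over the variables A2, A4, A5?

Satisfying assignments: (0,0,0), (0,1,0), (0,1,1), (1,0,1)
Count: 4 out of 8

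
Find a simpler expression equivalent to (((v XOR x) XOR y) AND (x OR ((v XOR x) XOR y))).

By absorption (E AND (E OR v) = E):
= ((v XOR x) XOR y)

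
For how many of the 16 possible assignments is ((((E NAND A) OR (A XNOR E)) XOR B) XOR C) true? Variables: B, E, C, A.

Satisfying assignments: (0,0,0,0), (0,0,0,1), (0,1,0,0), (0,1,0,1), (1,0,1,0), (1,0,1,1), (1,1,1,0), (1,1,1,1)
Count: 8 out of 16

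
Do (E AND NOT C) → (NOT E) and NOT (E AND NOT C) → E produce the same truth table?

No, Inverse is not equivalent to original (counterexample: E=0, C=0)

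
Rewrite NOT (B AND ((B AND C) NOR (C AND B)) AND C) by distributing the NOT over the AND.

NOT B OR NOT ((B AND C) NOR (C AND B)) OR NOT C
De Morgan's: NOT(AND of terms) = OR of negations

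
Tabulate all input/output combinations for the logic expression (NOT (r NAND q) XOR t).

q | t | r | Output
------------------
0 | 0 | 0 | 0
0 | 0 | 1 | 0
0 | 1 | 0 | 1
0 | 1 | 1 | 1
1 | 0 | 0 | 0
1 | 0 | 1 | 1
1 | 1 | 0 | 1
1 | 1 | 1 | 0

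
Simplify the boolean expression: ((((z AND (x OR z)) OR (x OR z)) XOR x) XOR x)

By XOR self-cancellation ((E XOR v) XOR v = E) then absorption (E OR (E AND v) = E):
= (x OR z)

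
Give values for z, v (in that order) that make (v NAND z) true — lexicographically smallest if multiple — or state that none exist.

z=0, v=0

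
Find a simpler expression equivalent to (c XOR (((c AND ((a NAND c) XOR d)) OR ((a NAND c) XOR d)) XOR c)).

By XOR self-cancellation ((E XOR v) XOR v = E) then absorption (E OR (E AND v) = E):
= ((a NAND c) XOR d)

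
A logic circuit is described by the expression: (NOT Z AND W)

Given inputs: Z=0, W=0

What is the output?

Substituting: (NOT 0 AND 0)
= 0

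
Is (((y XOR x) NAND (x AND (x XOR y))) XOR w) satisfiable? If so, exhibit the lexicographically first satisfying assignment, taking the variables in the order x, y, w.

x=0, y=0, w=0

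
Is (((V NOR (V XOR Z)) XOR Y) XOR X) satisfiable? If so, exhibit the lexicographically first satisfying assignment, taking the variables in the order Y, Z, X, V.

Y=0, Z=0, X=0, V=0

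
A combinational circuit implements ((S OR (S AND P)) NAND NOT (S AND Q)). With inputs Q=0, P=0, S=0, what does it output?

Substituting: ((0 OR (0 AND 0)) NAND NOT (0 AND 0))
= 1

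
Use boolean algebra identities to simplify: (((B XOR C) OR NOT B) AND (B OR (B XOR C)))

By distribution ((E OR v) AND (E OR NOT v) = E):
= (B XOR C)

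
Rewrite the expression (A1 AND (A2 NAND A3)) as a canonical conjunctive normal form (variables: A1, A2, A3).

(A1 OR A2 OR A3) AND (A1 OR A2 OR NOT A3) AND (A1 OR NOT A2 OR A3) AND (A1 OR NOT A2 OR NOT A3) AND (NOT A1 OR NOT A2 OR NOT A3)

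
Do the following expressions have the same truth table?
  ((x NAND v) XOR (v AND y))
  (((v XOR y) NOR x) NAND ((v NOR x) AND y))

No. Counterexample: with y=0, v=1, x=1, Expression 1 = 0 but Expression 2 = 1.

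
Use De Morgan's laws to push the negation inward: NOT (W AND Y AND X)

NOT W OR NOT Y OR NOT X
De Morgan's: NOT(AND of terms) = OR of negations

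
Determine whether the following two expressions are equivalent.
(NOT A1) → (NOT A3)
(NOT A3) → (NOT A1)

No, Converse is not equivalent to original (counterexample: A3=0, A1=1, A5=0)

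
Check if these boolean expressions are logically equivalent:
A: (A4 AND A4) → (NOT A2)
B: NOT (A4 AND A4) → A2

No, Inverse is not equivalent to original (counterexample: A2=0, A4=0)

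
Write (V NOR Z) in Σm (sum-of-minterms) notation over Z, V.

Σm(0) = (NOT Z AND NOT V)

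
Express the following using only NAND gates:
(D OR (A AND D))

((D NAND D) NAND (((A NAND D) NAND (A NAND D)) NAND ((A NAND D) NAND (A NAND D))))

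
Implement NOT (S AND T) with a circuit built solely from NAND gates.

(((S NAND T) NAND (S NAND T)) NAND ((S NAND T) NAND (S NAND T)))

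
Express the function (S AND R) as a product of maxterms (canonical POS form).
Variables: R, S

ΠM(0, 1, 2) = (R OR S) AND (R OR NOT S) AND (NOT R OR S)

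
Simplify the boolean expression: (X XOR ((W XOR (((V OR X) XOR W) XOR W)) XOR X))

By XOR self-cancellation ((E XOR v) XOR v = E) then XOR self-cancellation ((E XOR v) XOR v = E):
= ((V OR X) XOR W)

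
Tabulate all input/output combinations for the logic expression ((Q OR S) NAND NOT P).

Q | S | P | Output
------------------
0 | 0 | 0 | 1
0 | 0 | 1 | 1
0 | 1 | 0 | 0
0 | 1 | 1 | 1
1 | 0 | 0 | 0
1 | 0 | 1 | 1
1 | 1 | 0 | 0
1 | 1 | 1 | 1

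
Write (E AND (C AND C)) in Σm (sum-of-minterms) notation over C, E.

Σm(3) = (C AND E)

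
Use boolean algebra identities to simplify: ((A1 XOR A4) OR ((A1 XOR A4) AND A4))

By absorption (E OR (E AND v) = E):
= (A1 XOR A4)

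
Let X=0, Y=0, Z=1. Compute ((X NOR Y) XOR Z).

Substituting: ((0 NOR 0) XOR 1)
= 0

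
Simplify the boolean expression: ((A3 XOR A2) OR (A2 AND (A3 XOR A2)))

By absorption (E OR (E AND v) = E):
= (A3 XOR A2)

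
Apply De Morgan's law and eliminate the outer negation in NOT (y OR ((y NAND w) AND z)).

NOT y AND NOT ((y NAND w) AND z)
De Morgan's: NOT(OR of terms) = AND of negations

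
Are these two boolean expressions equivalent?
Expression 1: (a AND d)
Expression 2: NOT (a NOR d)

No. Counterexample: with d=0, a=1, Expression 1 = 0 but Expression 2 = 1.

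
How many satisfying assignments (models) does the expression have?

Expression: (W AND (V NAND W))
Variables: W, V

Satisfying assignments: (1,0)
Count: 1 out of 4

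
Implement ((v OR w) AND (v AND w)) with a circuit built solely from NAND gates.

((((v NAND v) NAND (w NAND w)) NAND ((v NAND w) NAND (v NAND w))) NAND (((v NAND v) NAND (w NAND w)) NAND ((v NAND w) NAND (v NAND w))))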